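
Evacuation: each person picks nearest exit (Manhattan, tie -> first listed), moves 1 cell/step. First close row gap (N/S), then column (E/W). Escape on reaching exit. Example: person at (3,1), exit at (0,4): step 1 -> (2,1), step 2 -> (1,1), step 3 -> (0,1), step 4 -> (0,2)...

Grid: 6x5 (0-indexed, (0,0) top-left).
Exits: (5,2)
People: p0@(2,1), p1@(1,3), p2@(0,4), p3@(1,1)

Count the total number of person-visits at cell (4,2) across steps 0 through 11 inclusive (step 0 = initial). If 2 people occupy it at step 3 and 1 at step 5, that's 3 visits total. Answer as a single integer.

Step 0: p0@(2,1) p1@(1,3) p2@(0,4) p3@(1,1) -> at (4,2): 0 [-], cum=0
Step 1: p0@(3,1) p1@(2,3) p2@(1,4) p3@(2,1) -> at (4,2): 0 [-], cum=0
Step 2: p0@(4,1) p1@(3,3) p2@(2,4) p3@(3,1) -> at (4,2): 0 [-], cum=0
Step 3: p0@(5,1) p1@(4,3) p2@(3,4) p3@(4,1) -> at (4,2): 0 [-], cum=0
Step 4: p0@ESC p1@(5,3) p2@(4,4) p3@(5,1) -> at (4,2): 0 [-], cum=0
Step 5: p0@ESC p1@ESC p2@(5,4) p3@ESC -> at (4,2): 0 [-], cum=0
Step 6: p0@ESC p1@ESC p2@(5,3) p3@ESC -> at (4,2): 0 [-], cum=0
Step 7: p0@ESC p1@ESC p2@ESC p3@ESC -> at (4,2): 0 [-], cum=0
Total visits = 0

Answer: 0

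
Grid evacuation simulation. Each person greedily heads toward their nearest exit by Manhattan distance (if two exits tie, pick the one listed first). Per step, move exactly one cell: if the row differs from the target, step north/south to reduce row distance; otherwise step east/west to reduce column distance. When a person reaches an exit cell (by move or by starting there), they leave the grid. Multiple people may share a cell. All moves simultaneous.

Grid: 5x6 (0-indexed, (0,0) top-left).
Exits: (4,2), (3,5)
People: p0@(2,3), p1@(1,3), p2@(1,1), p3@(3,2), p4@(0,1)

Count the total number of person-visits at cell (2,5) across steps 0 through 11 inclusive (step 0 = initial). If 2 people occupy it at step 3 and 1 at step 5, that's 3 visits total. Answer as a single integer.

Step 0: p0@(2,3) p1@(1,3) p2@(1,1) p3@(3,2) p4@(0,1) -> at (2,5): 0 [-], cum=0
Step 1: p0@(3,3) p1@(2,3) p2@(2,1) p3@ESC p4@(1,1) -> at (2,5): 0 [-], cum=0
Step 2: p0@(4,3) p1@(3,3) p2@(3,1) p3@ESC p4@(2,1) -> at (2,5): 0 [-], cum=0
Step 3: p0@ESC p1@(4,3) p2@(4,1) p3@ESC p4@(3,1) -> at (2,5): 0 [-], cum=0
Step 4: p0@ESC p1@ESC p2@ESC p3@ESC p4@(4,1) -> at (2,5): 0 [-], cum=0
Step 5: p0@ESC p1@ESC p2@ESC p3@ESC p4@ESC -> at (2,5): 0 [-], cum=0
Total visits = 0

Answer: 0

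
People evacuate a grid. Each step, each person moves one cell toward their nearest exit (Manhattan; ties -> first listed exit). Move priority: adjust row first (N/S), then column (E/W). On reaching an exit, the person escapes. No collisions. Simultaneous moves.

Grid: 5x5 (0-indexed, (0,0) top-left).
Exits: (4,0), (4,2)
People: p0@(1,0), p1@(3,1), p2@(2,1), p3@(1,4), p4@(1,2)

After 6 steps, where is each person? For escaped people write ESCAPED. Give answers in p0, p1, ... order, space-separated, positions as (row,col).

Step 1: p0:(1,0)->(2,0) | p1:(3,1)->(4,1) | p2:(2,1)->(3,1) | p3:(1,4)->(2,4) | p4:(1,2)->(2,2)
Step 2: p0:(2,0)->(3,0) | p1:(4,1)->(4,0)->EXIT | p2:(3,1)->(4,1) | p3:(2,4)->(3,4) | p4:(2,2)->(3,2)
Step 3: p0:(3,0)->(4,0)->EXIT | p1:escaped | p2:(4,1)->(4,0)->EXIT | p3:(3,4)->(4,4) | p4:(3,2)->(4,2)->EXIT
Step 4: p0:escaped | p1:escaped | p2:escaped | p3:(4,4)->(4,3) | p4:escaped
Step 5: p0:escaped | p1:escaped | p2:escaped | p3:(4,3)->(4,2)->EXIT | p4:escaped

ESCAPED ESCAPED ESCAPED ESCAPED ESCAPED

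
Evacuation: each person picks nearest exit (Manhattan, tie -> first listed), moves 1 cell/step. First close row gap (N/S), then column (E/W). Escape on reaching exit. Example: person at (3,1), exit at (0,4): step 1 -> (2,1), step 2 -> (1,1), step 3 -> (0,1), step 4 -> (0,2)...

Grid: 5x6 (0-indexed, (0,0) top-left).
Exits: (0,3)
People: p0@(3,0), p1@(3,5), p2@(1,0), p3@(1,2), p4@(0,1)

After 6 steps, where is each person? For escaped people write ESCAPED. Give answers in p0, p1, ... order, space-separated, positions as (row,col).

Step 1: p0:(3,0)->(2,0) | p1:(3,5)->(2,5) | p2:(1,0)->(0,0) | p3:(1,2)->(0,2) | p4:(0,1)->(0,2)
Step 2: p0:(2,0)->(1,0) | p1:(2,5)->(1,5) | p2:(0,0)->(0,1) | p3:(0,2)->(0,3)->EXIT | p4:(0,2)->(0,3)->EXIT
Step 3: p0:(1,0)->(0,0) | p1:(1,5)->(0,5) | p2:(0,1)->(0,2) | p3:escaped | p4:escaped
Step 4: p0:(0,0)->(0,1) | p1:(0,5)->(0,4) | p2:(0,2)->(0,3)->EXIT | p3:escaped | p4:escaped
Step 5: p0:(0,1)->(0,2) | p1:(0,4)->(0,3)->EXIT | p2:escaped | p3:escaped | p4:escaped
Step 6: p0:(0,2)->(0,3)->EXIT | p1:escaped | p2:escaped | p3:escaped | p4:escaped

ESCAPED ESCAPED ESCAPED ESCAPED ESCAPED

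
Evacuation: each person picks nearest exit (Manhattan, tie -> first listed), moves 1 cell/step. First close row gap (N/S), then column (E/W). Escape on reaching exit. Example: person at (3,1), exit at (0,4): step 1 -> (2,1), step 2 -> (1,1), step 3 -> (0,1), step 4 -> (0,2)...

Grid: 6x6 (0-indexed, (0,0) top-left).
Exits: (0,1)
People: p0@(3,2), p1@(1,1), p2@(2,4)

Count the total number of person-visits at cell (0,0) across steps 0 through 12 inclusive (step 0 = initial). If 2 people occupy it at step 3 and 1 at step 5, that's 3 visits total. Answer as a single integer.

Answer: 0

Derivation:
Step 0: p0@(3,2) p1@(1,1) p2@(2,4) -> at (0,0): 0 [-], cum=0
Step 1: p0@(2,2) p1@ESC p2@(1,4) -> at (0,0): 0 [-], cum=0
Step 2: p0@(1,2) p1@ESC p2@(0,4) -> at (0,0): 0 [-], cum=0
Step 3: p0@(0,2) p1@ESC p2@(0,3) -> at (0,0): 0 [-], cum=0
Step 4: p0@ESC p1@ESC p2@(0,2) -> at (0,0): 0 [-], cum=0
Step 5: p0@ESC p1@ESC p2@ESC -> at (0,0): 0 [-], cum=0
Total visits = 0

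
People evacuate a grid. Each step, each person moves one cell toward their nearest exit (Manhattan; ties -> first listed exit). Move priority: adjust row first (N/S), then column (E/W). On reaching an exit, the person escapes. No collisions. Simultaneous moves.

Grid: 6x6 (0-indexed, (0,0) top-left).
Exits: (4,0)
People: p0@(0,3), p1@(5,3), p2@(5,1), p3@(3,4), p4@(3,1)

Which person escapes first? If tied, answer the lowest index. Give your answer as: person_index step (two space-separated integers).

Step 1: p0:(0,3)->(1,3) | p1:(5,3)->(4,3) | p2:(5,1)->(4,1) | p3:(3,4)->(4,4) | p4:(3,1)->(4,1)
Step 2: p0:(1,3)->(2,3) | p1:(4,3)->(4,2) | p2:(4,1)->(4,0)->EXIT | p3:(4,4)->(4,3) | p4:(4,1)->(4,0)->EXIT
Step 3: p0:(2,3)->(3,3) | p1:(4,2)->(4,1) | p2:escaped | p3:(4,3)->(4,2) | p4:escaped
Step 4: p0:(3,3)->(4,3) | p1:(4,1)->(4,0)->EXIT | p2:escaped | p3:(4,2)->(4,1) | p4:escaped
Step 5: p0:(4,3)->(4,2) | p1:escaped | p2:escaped | p3:(4,1)->(4,0)->EXIT | p4:escaped
Step 6: p0:(4,2)->(4,1) | p1:escaped | p2:escaped | p3:escaped | p4:escaped
Step 7: p0:(4,1)->(4,0)->EXIT | p1:escaped | p2:escaped | p3:escaped | p4:escaped
Exit steps: [7, 4, 2, 5, 2]
First to escape: p2 at step 2

Answer: 2 2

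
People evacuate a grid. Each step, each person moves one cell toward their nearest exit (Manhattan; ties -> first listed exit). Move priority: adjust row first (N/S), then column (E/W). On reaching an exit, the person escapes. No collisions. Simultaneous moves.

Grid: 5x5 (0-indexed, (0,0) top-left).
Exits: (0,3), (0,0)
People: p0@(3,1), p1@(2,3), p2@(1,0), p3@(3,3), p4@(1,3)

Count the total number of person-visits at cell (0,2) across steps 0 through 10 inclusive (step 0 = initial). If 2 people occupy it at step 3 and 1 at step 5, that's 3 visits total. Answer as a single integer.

Answer: 0

Derivation:
Step 0: p0@(3,1) p1@(2,3) p2@(1,0) p3@(3,3) p4@(1,3) -> at (0,2): 0 [-], cum=0
Step 1: p0@(2,1) p1@(1,3) p2@ESC p3@(2,3) p4@ESC -> at (0,2): 0 [-], cum=0
Step 2: p0@(1,1) p1@ESC p2@ESC p3@(1,3) p4@ESC -> at (0,2): 0 [-], cum=0
Step 3: p0@(0,1) p1@ESC p2@ESC p3@ESC p4@ESC -> at (0,2): 0 [-], cum=0
Step 4: p0@ESC p1@ESC p2@ESC p3@ESC p4@ESC -> at (0,2): 0 [-], cum=0
Total visits = 0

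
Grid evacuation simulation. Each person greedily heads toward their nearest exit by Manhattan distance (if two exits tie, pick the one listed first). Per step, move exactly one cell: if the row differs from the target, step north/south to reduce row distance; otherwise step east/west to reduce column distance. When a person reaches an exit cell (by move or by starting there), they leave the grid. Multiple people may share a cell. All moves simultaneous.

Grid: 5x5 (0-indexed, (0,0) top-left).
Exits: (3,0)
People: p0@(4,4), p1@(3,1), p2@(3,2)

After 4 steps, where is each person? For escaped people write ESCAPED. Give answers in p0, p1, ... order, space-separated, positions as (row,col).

Step 1: p0:(4,4)->(3,4) | p1:(3,1)->(3,0)->EXIT | p2:(3,2)->(3,1)
Step 2: p0:(3,4)->(3,3) | p1:escaped | p2:(3,1)->(3,0)->EXIT
Step 3: p0:(3,3)->(3,2) | p1:escaped | p2:escaped
Step 4: p0:(3,2)->(3,1) | p1:escaped | p2:escaped

(3,1) ESCAPED ESCAPED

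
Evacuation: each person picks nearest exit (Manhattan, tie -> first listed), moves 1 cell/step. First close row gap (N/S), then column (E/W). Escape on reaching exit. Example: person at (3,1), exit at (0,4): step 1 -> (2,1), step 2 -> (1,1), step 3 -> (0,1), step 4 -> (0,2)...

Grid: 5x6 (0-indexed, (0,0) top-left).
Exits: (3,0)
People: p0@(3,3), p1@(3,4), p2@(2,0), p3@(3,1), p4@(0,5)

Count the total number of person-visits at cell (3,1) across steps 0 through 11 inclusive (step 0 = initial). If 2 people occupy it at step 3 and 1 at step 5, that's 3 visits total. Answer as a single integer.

Step 0: p0@(3,3) p1@(3,4) p2@(2,0) p3@(3,1) p4@(0,5) -> at (3,1): 1 [p3], cum=1
Step 1: p0@(3,2) p1@(3,3) p2@ESC p3@ESC p4@(1,5) -> at (3,1): 0 [-], cum=1
Step 2: p0@(3,1) p1@(3,2) p2@ESC p3@ESC p4@(2,5) -> at (3,1): 1 [p0], cum=2
Step 3: p0@ESC p1@(3,1) p2@ESC p3@ESC p4@(3,5) -> at (3,1): 1 [p1], cum=3
Step 4: p0@ESC p1@ESC p2@ESC p3@ESC p4@(3,4) -> at (3,1): 0 [-], cum=3
Step 5: p0@ESC p1@ESC p2@ESC p3@ESC p4@(3,3) -> at (3,1): 0 [-], cum=3
Step 6: p0@ESC p1@ESC p2@ESC p3@ESC p4@(3,2) -> at (3,1): 0 [-], cum=3
Step 7: p0@ESC p1@ESC p2@ESC p3@ESC p4@(3,1) -> at (3,1): 1 [p4], cum=4
Step 8: p0@ESC p1@ESC p2@ESC p3@ESC p4@ESC -> at (3,1): 0 [-], cum=4
Total visits = 4

Answer: 4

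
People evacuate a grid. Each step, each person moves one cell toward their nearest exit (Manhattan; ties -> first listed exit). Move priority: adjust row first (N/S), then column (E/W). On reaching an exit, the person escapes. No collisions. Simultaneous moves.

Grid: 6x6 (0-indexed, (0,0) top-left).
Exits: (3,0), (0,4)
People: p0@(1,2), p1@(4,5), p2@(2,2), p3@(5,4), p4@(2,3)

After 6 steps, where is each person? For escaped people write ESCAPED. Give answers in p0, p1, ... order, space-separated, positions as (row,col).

Step 1: p0:(1,2)->(0,2) | p1:(4,5)->(3,5) | p2:(2,2)->(3,2) | p3:(5,4)->(4,4) | p4:(2,3)->(1,3)
Step 2: p0:(0,2)->(0,3) | p1:(3,5)->(2,5) | p2:(3,2)->(3,1) | p3:(4,4)->(3,4) | p4:(1,3)->(0,3)
Step 3: p0:(0,3)->(0,4)->EXIT | p1:(2,5)->(1,5) | p2:(3,1)->(3,0)->EXIT | p3:(3,4)->(2,4) | p4:(0,3)->(0,4)->EXIT
Step 4: p0:escaped | p1:(1,5)->(0,5) | p2:escaped | p3:(2,4)->(1,4) | p4:escaped
Step 5: p0:escaped | p1:(0,5)->(0,4)->EXIT | p2:escaped | p3:(1,4)->(0,4)->EXIT | p4:escaped

ESCAPED ESCAPED ESCAPED ESCAPED ESCAPED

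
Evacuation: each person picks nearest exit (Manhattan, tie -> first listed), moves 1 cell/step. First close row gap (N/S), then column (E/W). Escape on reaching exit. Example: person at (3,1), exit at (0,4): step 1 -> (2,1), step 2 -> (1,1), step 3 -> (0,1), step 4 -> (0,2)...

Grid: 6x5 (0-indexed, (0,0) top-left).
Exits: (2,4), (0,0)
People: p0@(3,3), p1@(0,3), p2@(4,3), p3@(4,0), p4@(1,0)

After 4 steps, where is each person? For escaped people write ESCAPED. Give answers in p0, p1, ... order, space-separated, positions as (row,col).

Step 1: p0:(3,3)->(2,3) | p1:(0,3)->(1,3) | p2:(4,3)->(3,3) | p3:(4,0)->(3,0) | p4:(1,0)->(0,0)->EXIT
Step 2: p0:(2,3)->(2,4)->EXIT | p1:(1,3)->(2,3) | p2:(3,3)->(2,3) | p3:(3,0)->(2,0) | p4:escaped
Step 3: p0:escaped | p1:(2,3)->(2,4)->EXIT | p2:(2,3)->(2,4)->EXIT | p3:(2,0)->(1,0) | p4:escaped
Step 4: p0:escaped | p1:escaped | p2:escaped | p3:(1,0)->(0,0)->EXIT | p4:escaped

ESCAPED ESCAPED ESCAPED ESCAPED ESCAPED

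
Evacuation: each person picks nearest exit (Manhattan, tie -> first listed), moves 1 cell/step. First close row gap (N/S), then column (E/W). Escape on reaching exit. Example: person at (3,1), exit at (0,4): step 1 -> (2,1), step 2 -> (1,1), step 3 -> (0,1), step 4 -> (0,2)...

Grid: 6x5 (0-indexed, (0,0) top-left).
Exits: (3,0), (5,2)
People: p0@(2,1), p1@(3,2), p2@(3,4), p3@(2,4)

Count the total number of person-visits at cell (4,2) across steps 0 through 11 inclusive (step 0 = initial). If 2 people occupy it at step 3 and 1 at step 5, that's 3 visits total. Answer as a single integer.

Answer: 0

Derivation:
Step 0: p0@(2,1) p1@(3,2) p2@(3,4) p3@(2,4) -> at (4,2): 0 [-], cum=0
Step 1: p0@(3,1) p1@(3,1) p2@(3,3) p3@(3,4) -> at (4,2): 0 [-], cum=0
Step 2: p0@ESC p1@ESC p2@(3,2) p3@(3,3) -> at (4,2): 0 [-], cum=0
Step 3: p0@ESC p1@ESC p2@(3,1) p3@(3,2) -> at (4,2): 0 [-], cum=0
Step 4: p0@ESC p1@ESC p2@ESC p3@(3,1) -> at (4,2): 0 [-], cum=0
Step 5: p0@ESC p1@ESC p2@ESC p3@ESC -> at (4,2): 0 [-], cum=0
Total visits = 0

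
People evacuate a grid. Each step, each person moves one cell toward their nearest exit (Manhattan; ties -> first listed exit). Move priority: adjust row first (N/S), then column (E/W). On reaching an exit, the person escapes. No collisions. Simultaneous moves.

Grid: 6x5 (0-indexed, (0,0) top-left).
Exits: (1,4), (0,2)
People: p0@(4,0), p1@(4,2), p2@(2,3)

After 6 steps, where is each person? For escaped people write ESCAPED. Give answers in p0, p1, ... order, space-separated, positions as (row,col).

Step 1: p0:(4,0)->(3,0) | p1:(4,2)->(3,2) | p2:(2,3)->(1,3)
Step 2: p0:(3,0)->(2,0) | p1:(3,2)->(2,2) | p2:(1,3)->(1,4)->EXIT
Step 3: p0:(2,0)->(1,0) | p1:(2,2)->(1,2) | p2:escaped
Step 4: p0:(1,0)->(0,0) | p1:(1,2)->(0,2)->EXIT | p2:escaped
Step 5: p0:(0,0)->(0,1) | p1:escaped | p2:escaped
Step 6: p0:(0,1)->(0,2)->EXIT | p1:escaped | p2:escaped

ESCAPED ESCAPED ESCAPED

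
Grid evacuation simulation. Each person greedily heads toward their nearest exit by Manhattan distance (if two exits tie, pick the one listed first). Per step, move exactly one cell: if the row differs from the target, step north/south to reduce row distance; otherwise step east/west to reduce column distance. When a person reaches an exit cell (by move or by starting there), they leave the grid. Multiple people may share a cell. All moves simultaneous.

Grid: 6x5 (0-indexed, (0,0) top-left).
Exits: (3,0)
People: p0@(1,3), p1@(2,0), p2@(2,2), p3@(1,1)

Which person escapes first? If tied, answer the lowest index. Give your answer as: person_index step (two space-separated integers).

Answer: 1 1

Derivation:
Step 1: p0:(1,3)->(2,3) | p1:(2,0)->(3,0)->EXIT | p2:(2,2)->(3,2) | p3:(1,1)->(2,1)
Step 2: p0:(2,3)->(3,3) | p1:escaped | p2:(3,2)->(3,1) | p3:(2,1)->(3,1)
Step 3: p0:(3,3)->(3,2) | p1:escaped | p2:(3,1)->(3,0)->EXIT | p3:(3,1)->(3,0)->EXIT
Step 4: p0:(3,2)->(3,1) | p1:escaped | p2:escaped | p3:escaped
Step 5: p0:(3,1)->(3,0)->EXIT | p1:escaped | p2:escaped | p3:escaped
Exit steps: [5, 1, 3, 3]
First to escape: p1 at step 1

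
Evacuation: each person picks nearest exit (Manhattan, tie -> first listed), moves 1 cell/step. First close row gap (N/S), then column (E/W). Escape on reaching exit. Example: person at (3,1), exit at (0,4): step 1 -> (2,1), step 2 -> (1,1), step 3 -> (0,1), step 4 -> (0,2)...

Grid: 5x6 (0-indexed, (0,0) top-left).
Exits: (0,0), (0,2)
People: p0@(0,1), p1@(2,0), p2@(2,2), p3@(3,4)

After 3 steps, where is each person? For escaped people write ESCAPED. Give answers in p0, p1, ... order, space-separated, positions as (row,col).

Step 1: p0:(0,1)->(0,0)->EXIT | p1:(2,0)->(1,0) | p2:(2,2)->(1,2) | p3:(3,4)->(2,4)
Step 2: p0:escaped | p1:(1,0)->(0,0)->EXIT | p2:(1,2)->(0,2)->EXIT | p3:(2,4)->(1,4)
Step 3: p0:escaped | p1:escaped | p2:escaped | p3:(1,4)->(0,4)

ESCAPED ESCAPED ESCAPED (0,4)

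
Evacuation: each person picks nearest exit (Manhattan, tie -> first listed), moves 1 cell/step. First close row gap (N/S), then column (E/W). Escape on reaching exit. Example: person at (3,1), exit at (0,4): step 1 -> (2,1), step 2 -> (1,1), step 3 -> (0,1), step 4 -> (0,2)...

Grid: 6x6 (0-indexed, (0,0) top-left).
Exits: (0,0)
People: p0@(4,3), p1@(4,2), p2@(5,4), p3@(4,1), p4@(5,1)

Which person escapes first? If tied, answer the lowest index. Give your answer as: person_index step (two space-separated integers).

Answer: 3 5

Derivation:
Step 1: p0:(4,3)->(3,3) | p1:(4,2)->(3,2) | p2:(5,4)->(4,4) | p3:(4,1)->(3,1) | p4:(5,1)->(4,1)
Step 2: p0:(3,3)->(2,3) | p1:(3,2)->(2,2) | p2:(4,4)->(3,4) | p3:(3,1)->(2,1) | p4:(4,1)->(3,1)
Step 3: p0:(2,3)->(1,3) | p1:(2,2)->(1,2) | p2:(3,4)->(2,4) | p3:(2,1)->(1,1) | p4:(3,1)->(2,1)
Step 4: p0:(1,3)->(0,3) | p1:(1,2)->(0,2) | p2:(2,4)->(1,4) | p3:(1,1)->(0,1) | p4:(2,1)->(1,1)
Step 5: p0:(0,3)->(0,2) | p1:(0,2)->(0,1) | p2:(1,4)->(0,4) | p3:(0,1)->(0,0)->EXIT | p4:(1,1)->(0,1)
Step 6: p0:(0,2)->(0,1) | p1:(0,1)->(0,0)->EXIT | p2:(0,4)->(0,3) | p3:escaped | p4:(0,1)->(0,0)->EXIT
Step 7: p0:(0,1)->(0,0)->EXIT | p1:escaped | p2:(0,3)->(0,2) | p3:escaped | p4:escaped
Step 8: p0:escaped | p1:escaped | p2:(0,2)->(0,1) | p3:escaped | p4:escaped
Step 9: p0:escaped | p1:escaped | p2:(0,1)->(0,0)->EXIT | p3:escaped | p4:escaped
Exit steps: [7, 6, 9, 5, 6]
First to escape: p3 at step 5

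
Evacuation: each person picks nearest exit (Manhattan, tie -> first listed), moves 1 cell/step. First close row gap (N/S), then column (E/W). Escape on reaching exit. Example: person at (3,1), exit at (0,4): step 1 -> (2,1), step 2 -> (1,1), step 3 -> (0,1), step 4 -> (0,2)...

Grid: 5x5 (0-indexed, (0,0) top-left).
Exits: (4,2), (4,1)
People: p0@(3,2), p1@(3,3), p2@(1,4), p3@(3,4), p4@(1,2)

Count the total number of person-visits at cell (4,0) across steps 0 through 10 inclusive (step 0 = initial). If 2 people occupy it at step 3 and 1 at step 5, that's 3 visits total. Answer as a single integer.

Answer: 0

Derivation:
Step 0: p0@(3,2) p1@(3,3) p2@(1,4) p3@(3,4) p4@(1,2) -> at (4,0): 0 [-], cum=0
Step 1: p0@ESC p1@(4,3) p2@(2,4) p3@(4,4) p4@(2,2) -> at (4,0): 0 [-], cum=0
Step 2: p0@ESC p1@ESC p2@(3,4) p3@(4,3) p4@(3,2) -> at (4,0): 0 [-], cum=0
Step 3: p0@ESC p1@ESC p2@(4,4) p3@ESC p4@ESC -> at (4,0): 0 [-], cum=0
Step 4: p0@ESC p1@ESC p2@(4,3) p3@ESC p4@ESC -> at (4,0): 0 [-], cum=0
Step 5: p0@ESC p1@ESC p2@ESC p3@ESC p4@ESC -> at (4,0): 0 [-], cum=0
Total visits = 0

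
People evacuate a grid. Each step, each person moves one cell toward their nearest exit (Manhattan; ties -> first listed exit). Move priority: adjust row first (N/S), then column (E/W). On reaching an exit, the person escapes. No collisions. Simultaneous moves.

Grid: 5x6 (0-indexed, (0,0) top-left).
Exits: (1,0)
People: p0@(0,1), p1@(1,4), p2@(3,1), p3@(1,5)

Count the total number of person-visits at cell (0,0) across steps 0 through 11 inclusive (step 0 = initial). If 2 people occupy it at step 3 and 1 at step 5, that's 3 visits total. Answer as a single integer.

Step 0: p0@(0,1) p1@(1,4) p2@(3,1) p3@(1,5) -> at (0,0): 0 [-], cum=0
Step 1: p0@(1,1) p1@(1,3) p2@(2,1) p3@(1,4) -> at (0,0): 0 [-], cum=0
Step 2: p0@ESC p1@(1,2) p2@(1,1) p3@(1,3) -> at (0,0): 0 [-], cum=0
Step 3: p0@ESC p1@(1,1) p2@ESC p3@(1,2) -> at (0,0): 0 [-], cum=0
Step 4: p0@ESC p1@ESC p2@ESC p3@(1,1) -> at (0,0): 0 [-], cum=0
Step 5: p0@ESC p1@ESC p2@ESC p3@ESC -> at (0,0): 0 [-], cum=0
Total visits = 0

Answer: 0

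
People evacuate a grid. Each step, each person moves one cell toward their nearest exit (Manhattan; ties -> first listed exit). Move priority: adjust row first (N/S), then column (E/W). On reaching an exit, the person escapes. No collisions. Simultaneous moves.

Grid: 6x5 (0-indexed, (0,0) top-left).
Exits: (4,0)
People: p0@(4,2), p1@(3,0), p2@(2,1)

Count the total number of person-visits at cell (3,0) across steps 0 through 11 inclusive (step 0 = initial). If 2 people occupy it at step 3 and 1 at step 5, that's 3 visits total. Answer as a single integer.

Answer: 1

Derivation:
Step 0: p0@(4,2) p1@(3,0) p2@(2,1) -> at (3,0): 1 [p1], cum=1
Step 1: p0@(4,1) p1@ESC p2@(3,1) -> at (3,0): 0 [-], cum=1
Step 2: p0@ESC p1@ESC p2@(4,1) -> at (3,0): 0 [-], cum=1
Step 3: p0@ESC p1@ESC p2@ESC -> at (3,0): 0 [-], cum=1
Total visits = 1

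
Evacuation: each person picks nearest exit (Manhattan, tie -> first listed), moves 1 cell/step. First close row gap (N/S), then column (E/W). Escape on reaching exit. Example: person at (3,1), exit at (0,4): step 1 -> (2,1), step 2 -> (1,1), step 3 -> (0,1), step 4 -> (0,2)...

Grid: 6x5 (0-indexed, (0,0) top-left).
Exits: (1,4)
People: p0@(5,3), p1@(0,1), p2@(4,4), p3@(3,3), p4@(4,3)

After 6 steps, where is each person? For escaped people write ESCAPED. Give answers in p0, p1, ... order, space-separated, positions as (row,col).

Step 1: p0:(5,3)->(4,3) | p1:(0,1)->(1,1) | p2:(4,4)->(3,4) | p3:(3,3)->(2,3) | p4:(4,3)->(3,3)
Step 2: p0:(4,3)->(3,3) | p1:(1,1)->(1,2) | p2:(3,4)->(2,4) | p3:(2,3)->(1,3) | p4:(3,3)->(2,3)
Step 3: p0:(3,3)->(2,3) | p1:(1,2)->(1,3) | p2:(2,4)->(1,4)->EXIT | p3:(1,3)->(1,4)->EXIT | p4:(2,3)->(1,3)
Step 4: p0:(2,3)->(1,3) | p1:(1,3)->(1,4)->EXIT | p2:escaped | p3:escaped | p4:(1,3)->(1,4)->EXIT
Step 5: p0:(1,3)->(1,4)->EXIT | p1:escaped | p2:escaped | p3:escaped | p4:escaped

ESCAPED ESCAPED ESCAPED ESCAPED ESCAPED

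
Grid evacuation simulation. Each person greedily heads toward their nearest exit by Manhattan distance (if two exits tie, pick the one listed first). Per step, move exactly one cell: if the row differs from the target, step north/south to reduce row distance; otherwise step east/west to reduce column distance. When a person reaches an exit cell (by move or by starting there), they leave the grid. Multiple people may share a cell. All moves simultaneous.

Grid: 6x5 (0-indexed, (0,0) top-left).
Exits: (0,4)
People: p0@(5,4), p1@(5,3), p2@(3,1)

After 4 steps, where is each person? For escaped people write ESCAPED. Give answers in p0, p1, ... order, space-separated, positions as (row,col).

Step 1: p0:(5,4)->(4,4) | p1:(5,3)->(4,3) | p2:(3,1)->(2,1)
Step 2: p0:(4,4)->(3,4) | p1:(4,3)->(3,3) | p2:(2,1)->(1,1)
Step 3: p0:(3,4)->(2,4) | p1:(3,3)->(2,3) | p2:(1,1)->(0,1)
Step 4: p0:(2,4)->(1,4) | p1:(2,3)->(1,3) | p2:(0,1)->(0,2)

(1,4) (1,3) (0,2)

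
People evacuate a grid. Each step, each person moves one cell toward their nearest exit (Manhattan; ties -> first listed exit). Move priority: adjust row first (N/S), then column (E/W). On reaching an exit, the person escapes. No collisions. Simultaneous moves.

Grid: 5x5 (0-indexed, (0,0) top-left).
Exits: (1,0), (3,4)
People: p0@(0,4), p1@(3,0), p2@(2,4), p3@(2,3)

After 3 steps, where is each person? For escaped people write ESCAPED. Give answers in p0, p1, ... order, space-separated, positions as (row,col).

Step 1: p0:(0,4)->(1,4) | p1:(3,0)->(2,0) | p2:(2,4)->(3,4)->EXIT | p3:(2,3)->(3,3)
Step 2: p0:(1,4)->(2,4) | p1:(2,0)->(1,0)->EXIT | p2:escaped | p3:(3,3)->(3,4)->EXIT
Step 3: p0:(2,4)->(3,4)->EXIT | p1:escaped | p2:escaped | p3:escaped

ESCAPED ESCAPED ESCAPED ESCAPED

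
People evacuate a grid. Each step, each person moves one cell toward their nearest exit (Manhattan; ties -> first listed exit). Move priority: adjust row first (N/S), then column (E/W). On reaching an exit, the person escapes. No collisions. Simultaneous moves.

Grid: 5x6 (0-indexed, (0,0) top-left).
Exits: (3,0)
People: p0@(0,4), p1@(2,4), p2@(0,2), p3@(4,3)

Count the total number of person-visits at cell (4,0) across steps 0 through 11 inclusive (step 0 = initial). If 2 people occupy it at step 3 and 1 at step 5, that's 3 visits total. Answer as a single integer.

Answer: 0

Derivation:
Step 0: p0@(0,4) p1@(2,4) p2@(0,2) p3@(4,3) -> at (4,0): 0 [-], cum=0
Step 1: p0@(1,4) p1@(3,4) p2@(1,2) p3@(3,3) -> at (4,0): 0 [-], cum=0
Step 2: p0@(2,4) p1@(3,3) p2@(2,2) p3@(3,2) -> at (4,0): 0 [-], cum=0
Step 3: p0@(3,4) p1@(3,2) p2@(3,2) p3@(3,1) -> at (4,0): 0 [-], cum=0
Step 4: p0@(3,3) p1@(3,1) p2@(3,1) p3@ESC -> at (4,0): 0 [-], cum=0
Step 5: p0@(3,2) p1@ESC p2@ESC p3@ESC -> at (4,0): 0 [-], cum=0
Step 6: p0@(3,1) p1@ESC p2@ESC p3@ESC -> at (4,0): 0 [-], cum=0
Step 7: p0@ESC p1@ESC p2@ESC p3@ESC -> at (4,0): 0 [-], cum=0
Total visits = 0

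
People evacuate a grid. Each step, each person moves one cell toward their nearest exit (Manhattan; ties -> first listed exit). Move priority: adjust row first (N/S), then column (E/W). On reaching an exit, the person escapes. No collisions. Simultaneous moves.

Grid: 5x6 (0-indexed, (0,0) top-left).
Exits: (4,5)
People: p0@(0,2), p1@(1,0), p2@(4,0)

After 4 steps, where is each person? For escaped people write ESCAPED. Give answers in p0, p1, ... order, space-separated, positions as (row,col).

Step 1: p0:(0,2)->(1,2) | p1:(1,0)->(2,0) | p2:(4,0)->(4,1)
Step 2: p0:(1,2)->(2,2) | p1:(2,0)->(3,0) | p2:(4,1)->(4,2)
Step 3: p0:(2,2)->(3,2) | p1:(3,0)->(4,0) | p2:(4,2)->(4,3)
Step 4: p0:(3,2)->(4,2) | p1:(4,0)->(4,1) | p2:(4,3)->(4,4)

(4,2) (4,1) (4,4)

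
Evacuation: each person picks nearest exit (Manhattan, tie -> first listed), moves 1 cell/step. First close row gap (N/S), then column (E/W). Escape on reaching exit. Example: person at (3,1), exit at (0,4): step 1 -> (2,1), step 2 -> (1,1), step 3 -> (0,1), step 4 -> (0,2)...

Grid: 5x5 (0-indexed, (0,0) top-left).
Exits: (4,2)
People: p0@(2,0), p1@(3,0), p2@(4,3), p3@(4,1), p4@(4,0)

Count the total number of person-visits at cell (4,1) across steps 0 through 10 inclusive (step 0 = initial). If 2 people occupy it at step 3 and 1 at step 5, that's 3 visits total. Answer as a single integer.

Step 0: p0@(2,0) p1@(3,0) p2@(4,3) p3@(4,1) p4@(4,0) -> at (4,1): 1 [p3], cum=1
Step 1: p0@(3,0) p1@(4,0) p2@ESC p3@ESC p4@(4,1) -> at (4,1): 1 [p4], cum=2
Step 2: p0@(4,0) p1@(4,1) p2@ESC p3@ESC p4@ESC -> at (4,1): 1 [p1], cum=3
Step 3: p0@(4,1) p1@ESC p2@ESC p3@ESC p4@ESC -> at (4,1): 1 [p0], cum=4
Step 4: p0@ESC p1@ESC p2@ESC p3@ESC p4@ESC -> at (4,1): 0 [-], cum=4
Total visits = 4

Answer: 4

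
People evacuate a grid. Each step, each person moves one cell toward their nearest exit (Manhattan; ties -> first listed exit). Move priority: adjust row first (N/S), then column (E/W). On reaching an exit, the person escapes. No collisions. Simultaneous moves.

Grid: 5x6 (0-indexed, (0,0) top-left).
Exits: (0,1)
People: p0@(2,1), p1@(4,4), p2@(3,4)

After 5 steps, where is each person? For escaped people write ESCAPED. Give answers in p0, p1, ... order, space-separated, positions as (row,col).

Step 1: p0:(2,1)->(1,1) | p1:(4,4)->(3,4) | p2:(3,4)->(2,4)
Step 2: p0:(1,1)->(0,1)->EXIT | p1:(3,4)->(2,4) | p2:(2,4)->(1,4)
Step 3: p0:escaped | p1:(2,4)->(1,4) | p2:(1,4)->(0,4)
Step 4: p0:escaped | p1:(1,4)->(0,4) | p2:(0,4)->(0,3)
Step 5: p0:escaped | p1:(0,4)->(0,3) | p2:(0,3)->(0,2)

ESCAPED (0,3) (0,2)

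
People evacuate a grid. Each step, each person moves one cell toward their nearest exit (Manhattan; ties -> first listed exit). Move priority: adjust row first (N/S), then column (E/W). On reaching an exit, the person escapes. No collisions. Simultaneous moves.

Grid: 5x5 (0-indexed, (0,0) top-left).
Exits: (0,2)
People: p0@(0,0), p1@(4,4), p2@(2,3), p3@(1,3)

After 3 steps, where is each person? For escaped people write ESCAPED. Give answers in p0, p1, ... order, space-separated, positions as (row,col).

Step 1: p0:(0,0)->(0,1) | p1:(4,4)->(3,4) | p2:(2,3)->(1,3) | p3:(1,3)->(0,3)
Step 2: p0:(0,1)->(0,2)->EXIT | p1:(3,4)->(2,4) | p2:(1,3)->(0,3) | p3:(0,3)->(0,2)->EXIT
Step 3: p0:escaped | p1:(2,4)->(1,4) | p2:(0,3)->(0,2)->EXIT | p3:escaped

ESCAPED (1,4) ESCAPED ESCAPED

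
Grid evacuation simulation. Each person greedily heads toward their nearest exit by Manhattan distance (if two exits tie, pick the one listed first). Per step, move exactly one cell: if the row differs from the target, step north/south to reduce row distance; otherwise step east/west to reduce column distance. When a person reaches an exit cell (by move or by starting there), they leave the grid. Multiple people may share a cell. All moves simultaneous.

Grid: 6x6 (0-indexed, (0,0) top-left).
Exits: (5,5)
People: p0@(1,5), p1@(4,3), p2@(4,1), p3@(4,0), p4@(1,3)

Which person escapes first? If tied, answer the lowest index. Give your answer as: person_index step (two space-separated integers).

Step 1: p0:(1,5)->(2,5) | p1:(4,3)->(5,3) | p2:(4,1)->(5,1) | p3:(4,0)->(5,0) | p4:(1,3)->(2,3)
Step 2: p0:(2,5)->(3,5) | p1:(5,3)->(5,4) | p2:(5,1)->(5,2) | p3:(5,0)->(5,1) | p4:(2,3)->(3,3)
Step 3: p0:(3,5)->(4,5) | p1:(5,4)->(5,5)->EXIT | p2:(5,2)->(5,3) | p3:(5,1)->(5,2) | p4:(3,3)->(4,3)
Step 4: p0:(4,5)->(5,5)->EXIT | p1:escaped | p2:(5,3)->(5,4) | p3:(5,2)->(5,3) | p4:(4,3)->(5,3)
Step 5: p0:escaped | p1:escaped | p2:(5,4)->(5,5)->EXIT | p3:(5,3)->(5,4) | p4:(5,3)->(5,4)
Step 6: p0:escaped | p1:escaped | p2:escaped | p3:(5,4)->(5,5)->EXIT | p4:(5,4)->(5,5)->EXIT
Exit steps: [4, 3, 5, 6, 6]
First to escape: p1 at step 3

Answer: 1 3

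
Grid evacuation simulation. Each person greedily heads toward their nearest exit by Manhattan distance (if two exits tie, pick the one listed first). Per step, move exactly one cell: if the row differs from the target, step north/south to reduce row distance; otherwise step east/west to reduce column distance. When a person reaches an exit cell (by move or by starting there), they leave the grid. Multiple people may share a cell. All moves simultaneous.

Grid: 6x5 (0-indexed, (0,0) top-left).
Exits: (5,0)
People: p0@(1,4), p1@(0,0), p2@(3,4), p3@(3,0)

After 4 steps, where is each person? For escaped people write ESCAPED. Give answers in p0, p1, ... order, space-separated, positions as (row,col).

Step 1: p0:(1,4)->(2,4) | p1:(0,0)->(1,0) | p2:(3,4)->(4,4) | p3:(3,0)->(4,0)
Step 2: p0:(2,4)->(3,4) | p1:(1,0)->(2,0) | p2:(4,4)->(5,4) | p3:(4,0)->(5,0)->EXIT
Step 3: p0:(3,4)->(4,4) | p1:(2,0)->(3,0) | p2:(5,4)->(5,3) | p3:escaped
Step 4: p0:(4,4)->(5,4) | p1:(3,0)->(4,0) | p2:(5,3)->(5,2) | p3:escaped

(5,4) (4,0) (5,2) ESCAPED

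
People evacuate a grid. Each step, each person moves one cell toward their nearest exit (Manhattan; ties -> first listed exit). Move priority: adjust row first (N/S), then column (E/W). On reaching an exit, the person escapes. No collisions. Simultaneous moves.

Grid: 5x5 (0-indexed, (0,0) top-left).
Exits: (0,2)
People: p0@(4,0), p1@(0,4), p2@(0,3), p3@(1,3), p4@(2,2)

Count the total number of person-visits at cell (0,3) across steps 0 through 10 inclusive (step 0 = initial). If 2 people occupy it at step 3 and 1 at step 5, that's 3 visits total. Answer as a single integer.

Answer: 3

Derivation:
Step 0: p0@(4,0) p1@(0,4) p2@(0,3) p3@(1,3) p4@(2,2) -> at (0,3): 1 [p2], cum=1
Step 1: p0@(3,0) p1@(0,3) p2@ESC p3@(0,3) p4@(1,2) -> at (0,3): 2 [p1,p3], cum=3
Step 2: p0@(2,0) p1@ESC p2@ESC p3@ESC p4@ESC -> at (0,3): 0 [-], cum=3
Step 3: p0@(1,0) p1@ESC p2@ESC p3@ESC p4@ESC -> at (0,3): 0 [-], cum=3
Step 4: p0@(0,0) p1@ESC p2@ESC p3@ESC p4@ESC -> at (0,3): 0 [-], cum=3
Step 5: p0@(0,1) p1@ESC p2@ESC p3@ESC p4@ESC -> at (0,3): 0 [-], cum=3
Step 6: p0@ESC p1@ESC p2@ESC p3@ESC p4@ESC -> at (0,3): 0 [-], cum=3
Total visits = 3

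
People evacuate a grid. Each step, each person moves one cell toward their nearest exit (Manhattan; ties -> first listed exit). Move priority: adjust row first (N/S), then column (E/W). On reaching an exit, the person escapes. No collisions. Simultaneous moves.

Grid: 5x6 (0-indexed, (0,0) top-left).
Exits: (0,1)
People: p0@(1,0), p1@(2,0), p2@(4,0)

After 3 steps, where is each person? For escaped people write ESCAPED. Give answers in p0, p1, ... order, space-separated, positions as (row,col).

Step 1: p0:(1,0)->(0,0) | p1:(2,0)->(1,0) | p2:(4,0)->(3,0)
Step 2: p0:(0,0)->(0,1)->EXIT | p1:(1,0)->(0,0) | p2:(3,0)->(2,0)
Step 3: p0:escaped | p1:(0,0)->(0,1)->EXIT | p2:(2,0)->(1,0)

ESCAPED ESCAPED (1,0)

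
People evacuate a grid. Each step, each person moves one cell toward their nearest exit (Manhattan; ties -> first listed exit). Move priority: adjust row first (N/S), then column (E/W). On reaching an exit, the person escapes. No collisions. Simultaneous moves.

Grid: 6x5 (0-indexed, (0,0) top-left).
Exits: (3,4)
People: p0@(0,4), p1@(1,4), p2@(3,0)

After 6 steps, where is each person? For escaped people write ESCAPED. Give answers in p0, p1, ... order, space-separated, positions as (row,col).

Step 1: p0:(0,4)->(1,4) | p1:(1,4)->(2,4) | p2:(3,0)->(3,1)
Step 2: p0:(1,4)->(2,4) | p1:(2,4)->(3,4)->EXIT | p2:(3,1)->(3,2)
Step 3: p0:(2,4)->(3,4)->EXIT | p1:escaped | p2:(3,2)->(3,3)
Step 4: p0:escaped | p1:escaped | p2:(3,3)->(3,4)->EXIT

ESCAPED ESCAPED ESCAPED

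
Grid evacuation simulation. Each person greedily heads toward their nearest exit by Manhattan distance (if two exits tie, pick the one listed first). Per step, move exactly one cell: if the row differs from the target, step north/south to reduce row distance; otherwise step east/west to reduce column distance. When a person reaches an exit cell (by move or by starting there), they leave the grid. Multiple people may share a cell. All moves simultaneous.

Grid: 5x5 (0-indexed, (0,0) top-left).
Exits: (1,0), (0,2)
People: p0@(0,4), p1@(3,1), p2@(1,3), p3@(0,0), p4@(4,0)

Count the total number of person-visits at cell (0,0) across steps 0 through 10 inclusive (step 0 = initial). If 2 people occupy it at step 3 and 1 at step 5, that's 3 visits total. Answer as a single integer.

Answer: 1

Derivation:
Step 0: p0@(0,4) p1@(3,1) p2@(1,3) p3@(0,0) p4@(4,0) -> at (0,0): 1 [p3], cum=1
Step 1: p0@(0,3) p1@(2,1) p2@(0,3) p3@ESC p4@(3,0) -> at (0,0): 0 [-], cum=1
Step 2: p0@ESC p1@(1,1) p2@ESC p3@ESC p4@(2,0) -> at (0,0): 0 [-], cum=1
Step 3: p0@ESC p1@ESC p2@ESC p3@ESC p4@ESC -> at (0,0): 0 [-], cum=1
Total visits = 1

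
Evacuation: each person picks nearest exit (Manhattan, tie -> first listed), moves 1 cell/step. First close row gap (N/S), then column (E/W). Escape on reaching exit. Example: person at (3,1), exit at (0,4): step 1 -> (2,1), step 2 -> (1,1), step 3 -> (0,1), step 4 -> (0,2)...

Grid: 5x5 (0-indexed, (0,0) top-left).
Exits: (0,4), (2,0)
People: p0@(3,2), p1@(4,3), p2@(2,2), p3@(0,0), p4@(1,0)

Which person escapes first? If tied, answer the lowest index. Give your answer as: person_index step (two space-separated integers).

Step 1: p0:(3,2)->(2,2) | p1:(4,3)->(3,3) | p2:(2,2)->(2,1) | p3:(0,0)->(1,0) | p4:(1,0)->(2,0)->EXIT
Step 2: p0:(2,2)->(2,1) | p1:(3,3)->(2,3) | p2:(2,1)->(2,0)->EXIT | p3:(1,0)->(2,0)->EXIT | p4:escaped
Step 3: p0:(2,1)->(2,0)->EXIT | p1:(2,3)->(1,3) | p2:escaped | p3:escaped | p4:escaped
Step 4: p0:escaped | p1:(1,3)->(0,3) | p2:escaped | p3:escaped | p4:escaped
Step 5: p0:escaped | p1:(0,3)->(0,4)->EXIT | p2:escaped | p3:escaped | p4:escaped
Exit steps: [3, 5, 2, 2, 1]
First to escape: p4 at step 1

Answer: 4 1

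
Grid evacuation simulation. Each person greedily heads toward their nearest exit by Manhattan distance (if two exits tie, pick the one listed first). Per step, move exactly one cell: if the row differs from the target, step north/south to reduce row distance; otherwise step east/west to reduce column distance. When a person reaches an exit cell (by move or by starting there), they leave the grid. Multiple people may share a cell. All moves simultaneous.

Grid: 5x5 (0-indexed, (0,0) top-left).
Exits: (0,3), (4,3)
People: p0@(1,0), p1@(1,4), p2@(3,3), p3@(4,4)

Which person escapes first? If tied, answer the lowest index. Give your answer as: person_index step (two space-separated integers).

Step 1: p0:(1,0)->(0,0) | p1:(1,4)->(0,4) | p2:(3,3)->(4,3)->EXIT | p3:(4,4)->(4,3)->EXIT
Step 2: p0:(0,0)->(0,1) | p1:(0,4)->(0,3)->EXIT | p2:escaped | p3:escaped
Step 3: p0:(0,1)->(0,2) | p1:escaped | p2:escaped | p3:escaped
Step 4: p0:(0,2)->(0,3)->EXIT | p1:escaped | p2:escaped | p3:escaped
Exit steps: [4, 2, 1, 1]
First to escape: p2 at step 1

Answer: 2 1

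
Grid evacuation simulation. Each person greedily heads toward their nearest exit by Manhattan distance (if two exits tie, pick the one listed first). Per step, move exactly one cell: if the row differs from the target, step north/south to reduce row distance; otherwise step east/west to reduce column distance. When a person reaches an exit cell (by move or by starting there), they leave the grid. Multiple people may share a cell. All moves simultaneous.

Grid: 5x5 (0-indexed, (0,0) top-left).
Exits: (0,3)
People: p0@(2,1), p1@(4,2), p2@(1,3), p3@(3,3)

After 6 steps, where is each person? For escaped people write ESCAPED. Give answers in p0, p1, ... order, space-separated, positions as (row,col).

Step 1: p0:(2,1)->(1,1) | p1:(4,2)->(3,2) | p2:(1,3)->(0,3)->EXIT | p3:(3,3)->(2,3)
Step 2: p0:(1,1)->(0,1) | p1:(3,2)->(2,2) | p2:escaped | p3:(2,3)->(1,3)
Step 3: p0:(0,1)->(0,2) | p1:(2,2)->(1,2) | p2:escaped | p3:(1,3)->(0,3)->EXIT
Step 4: p0:(0,2)->(0,3)->EXIT | p1:(1,2)->(0,2) | p2:escaped | p3:escaped
Step 5: p0:escaped | p1:(0,2)->(0,3)->EXIT | p2:escaped | p3:escaped

ESCAPED ESCAPED ESCAPED ESCAPED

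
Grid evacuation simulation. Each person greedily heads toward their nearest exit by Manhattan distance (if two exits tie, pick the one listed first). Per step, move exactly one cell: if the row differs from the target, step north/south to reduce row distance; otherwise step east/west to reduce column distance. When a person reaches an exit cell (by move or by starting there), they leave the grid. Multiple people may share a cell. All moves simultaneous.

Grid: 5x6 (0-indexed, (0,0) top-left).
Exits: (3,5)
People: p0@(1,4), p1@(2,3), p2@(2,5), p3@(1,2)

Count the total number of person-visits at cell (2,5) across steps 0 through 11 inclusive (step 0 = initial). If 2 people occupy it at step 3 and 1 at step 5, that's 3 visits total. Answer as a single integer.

Answer: 1

Derivation:
Step 0: p0@(1,4) p1@(2,3) p2@(2,5) p3@(1,2) -> at (2,5): 1 [p2], cum=1
Step 1: p0@(2,4) p1@(3,3) p2@ESC p3@(2,2) -> at (2,5): 0 [-], cum=1
Step 2: p0@(3,4) p1@(3,4) p2@ESC p3@(3,2) -> at (2,5): 0 [-], cum=1
Step 3: p0@ESC p1@ESC p2@ESC p3@(3,3) -> at (2,5): 0 [-], cum=1
Step 4: p0@ESC p1@ESC p2@ESC p3@(3,4) -> at (2,5): 0 [-], cum=1
Step 5: p0@ESC p1@ESC p2@ESC p3@ESC -> at (2,5): 0 [-], cum=1
Total visits = 1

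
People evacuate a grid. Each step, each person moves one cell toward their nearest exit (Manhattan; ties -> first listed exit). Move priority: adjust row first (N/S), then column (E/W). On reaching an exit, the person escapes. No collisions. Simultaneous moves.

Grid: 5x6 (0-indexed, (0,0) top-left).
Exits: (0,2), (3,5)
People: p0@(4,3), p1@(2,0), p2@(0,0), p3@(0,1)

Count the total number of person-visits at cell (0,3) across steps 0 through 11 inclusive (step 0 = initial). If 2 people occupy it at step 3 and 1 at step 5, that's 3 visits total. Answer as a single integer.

Step 0: p0@(4,3) p1@(2,0) p2@(0,0) p3@(0,1) -> at (0,3): 0 [-], cum=0
Step 1: p0@(3,3) p1@(1,0) p2@(0,1) p3@ESC -> at (0,3): 0 [-], cum=0
Step 2: p0@(3,4) p1@(0,0) p2@ESC p3@ESC -> at (0,3): 0 [-], cum=0
Step 3: p0@ESC p1@(0,1) p2@ESC p3@ESC -> at (0,3): 0 [-], cum=0
Step 4: p0@ESC p1@ESC p2@ESC p3@ESC -> at (0,3): 0 [-], cum=0
Total visits = 0

Answer: 0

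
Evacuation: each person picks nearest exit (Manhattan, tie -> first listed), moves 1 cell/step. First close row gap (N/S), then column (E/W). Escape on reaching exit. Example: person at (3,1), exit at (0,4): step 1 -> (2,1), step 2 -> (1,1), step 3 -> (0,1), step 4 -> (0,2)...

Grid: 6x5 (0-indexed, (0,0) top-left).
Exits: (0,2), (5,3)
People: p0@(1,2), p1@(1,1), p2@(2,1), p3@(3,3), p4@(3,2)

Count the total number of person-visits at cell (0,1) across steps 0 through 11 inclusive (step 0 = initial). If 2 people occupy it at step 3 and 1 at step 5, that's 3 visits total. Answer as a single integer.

Answer: 2

Derivation:
Step 0: p0@(1,2) p1@(1,1) p2@(2,1) p3@(3,3) p4@(3,2) -> at (0,1): 0 [-], cum=0
Step 1: p0@ESC p1@(0,1) p2@(1,1) p3@(4,3) p4@(2,2) -> at (0,1): 1 [p1], cum=1
Step 2: p0@ESC p1@ESC p2@(0,1) p3@ESC p4@(1,2) -> at (0,1): 1 [p2], cum=2
Step 3: p0@ESC p1@ESC p2@ESC p3@ESC p4@ESC -> at (0,1): 0 [-], cum=2
Total visits = 2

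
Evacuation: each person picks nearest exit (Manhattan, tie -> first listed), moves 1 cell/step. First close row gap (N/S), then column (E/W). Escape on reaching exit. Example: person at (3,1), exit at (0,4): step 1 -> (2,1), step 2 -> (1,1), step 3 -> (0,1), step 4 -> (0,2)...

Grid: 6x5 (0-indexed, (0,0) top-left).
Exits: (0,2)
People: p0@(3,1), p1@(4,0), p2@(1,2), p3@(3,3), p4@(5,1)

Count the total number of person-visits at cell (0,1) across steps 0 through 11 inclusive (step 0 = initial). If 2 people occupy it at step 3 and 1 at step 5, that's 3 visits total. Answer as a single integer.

Answer: 3

Derivation:
Step 0: p0@(3,1) p1@(4,0) p2@(1,2) p3@(3,3) p4@(5,1) -> at (0,1): 0 [-], cum=0
Step 1: p0@(2,1) p1@(3,0) p2@ESC p3@(2,3) p4@(4,1) -> at (0,1): 0 [-], cum=0
Step 2: p0@(1,1) p1@(2,0) p2@ESC p3@(1,3) p4@(3,1) -> at (0,1): 0 [-], cum=0
Step 3: p0@(0,1) p1@(1,0) p2@ESC p3@(0,3) p4@(2,1) -> at (0,1): 1 [p0], cum=1
Step 4: p0@ESC p1@(0,0) p2@ESC p3@ESC p4@(1,1) -> at (0,1): 0 [-], cum=1
Step 5: p0@ESC p1@(0,1) p2@ESC p3@ESC p4@(0,1) -> at (0,1): 2 [p1,p4], cum=3
Step 6: p0@ESC p1@ESC p2@ESC p3@ESC p4@ESC -> at (0,1): 0 [-], cum=3
Total visits = 3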